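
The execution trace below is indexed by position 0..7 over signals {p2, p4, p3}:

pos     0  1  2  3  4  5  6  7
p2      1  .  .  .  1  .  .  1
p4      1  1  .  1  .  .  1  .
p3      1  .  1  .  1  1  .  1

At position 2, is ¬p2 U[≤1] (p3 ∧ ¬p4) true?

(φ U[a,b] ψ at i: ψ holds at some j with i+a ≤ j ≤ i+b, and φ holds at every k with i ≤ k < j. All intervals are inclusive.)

True

Need some j in [2,3] with (p3 ∧ ¬p4), and ¬p2 at every k in [2,j-1].
  j=2: (p3 ∧ ¬p4) holds; no prefix to check → satisfied.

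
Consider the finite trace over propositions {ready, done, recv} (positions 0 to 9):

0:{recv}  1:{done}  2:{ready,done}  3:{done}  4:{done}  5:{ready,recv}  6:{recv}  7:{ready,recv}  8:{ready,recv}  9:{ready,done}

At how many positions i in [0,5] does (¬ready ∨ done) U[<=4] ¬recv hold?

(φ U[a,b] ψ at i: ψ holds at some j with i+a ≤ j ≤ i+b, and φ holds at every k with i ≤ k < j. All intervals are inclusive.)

5

Evaluate at each i in [0,5]:
  i=0: ✓ (rhs at j=1; lhs holds on [0,0])
  i=1: ✓ (rhs at j=1)
  i=2: ✓ (rhs at j=2)
  i=3: ✓ (rhs at j=3)
  i=4: ✓ (rhs at j=4)
  i=5: ✗ (lhs fails at k=5 before rhs at j=9)
Positions where it holds: {0, 1, 2, 3, 4} → 5.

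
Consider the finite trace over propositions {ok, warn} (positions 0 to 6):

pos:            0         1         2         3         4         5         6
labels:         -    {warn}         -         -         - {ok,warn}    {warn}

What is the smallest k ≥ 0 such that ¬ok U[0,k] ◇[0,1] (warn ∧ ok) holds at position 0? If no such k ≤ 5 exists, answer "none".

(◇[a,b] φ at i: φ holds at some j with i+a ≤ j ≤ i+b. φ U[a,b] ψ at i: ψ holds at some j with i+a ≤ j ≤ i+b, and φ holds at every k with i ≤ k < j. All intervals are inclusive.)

4

Need earliest j ≥ 0 with ◇[0,1] (warn ∧ ok), and ¬ok at every k in [0,j-1].
  j=0: rhs fails.
  j=1: rhs fails.
  j=2: rhs fails.
  j=3: rhs fails.
  j=4: rhs holds; lhs holds on [0,3]. k = 4.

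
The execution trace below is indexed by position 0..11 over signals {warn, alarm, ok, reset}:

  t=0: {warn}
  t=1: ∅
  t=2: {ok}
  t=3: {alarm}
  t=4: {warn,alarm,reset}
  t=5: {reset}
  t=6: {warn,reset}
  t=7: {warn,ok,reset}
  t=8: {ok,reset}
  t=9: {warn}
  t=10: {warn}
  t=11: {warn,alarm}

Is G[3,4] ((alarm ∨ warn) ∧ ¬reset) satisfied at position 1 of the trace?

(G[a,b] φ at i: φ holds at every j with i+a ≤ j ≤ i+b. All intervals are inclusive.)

False

Check ((alarm ∨ warn) ∧ ¬reset) at every j in [4,5]:
  j=4: false
  j=5: false
Fails at j=4 → formula fails.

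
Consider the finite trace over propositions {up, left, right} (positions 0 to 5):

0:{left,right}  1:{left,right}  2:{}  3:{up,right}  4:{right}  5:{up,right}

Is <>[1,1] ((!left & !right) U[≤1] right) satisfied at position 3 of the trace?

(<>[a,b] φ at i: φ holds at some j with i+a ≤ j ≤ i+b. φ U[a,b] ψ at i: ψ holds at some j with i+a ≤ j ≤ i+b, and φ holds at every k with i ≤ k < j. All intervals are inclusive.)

Holds

Check ((!left & !right) U[≤1] right) at each j in [4,4]:
  j=4: holds
Found at j=4 → formula holds.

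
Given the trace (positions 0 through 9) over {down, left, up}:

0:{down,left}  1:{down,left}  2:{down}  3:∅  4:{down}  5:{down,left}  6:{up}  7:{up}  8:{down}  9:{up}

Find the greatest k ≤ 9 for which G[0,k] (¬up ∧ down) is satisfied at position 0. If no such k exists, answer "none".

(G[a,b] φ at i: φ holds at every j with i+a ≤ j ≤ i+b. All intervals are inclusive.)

(¬up ∧ down) must hold from j=0 onward; find where it first fails.
  j=0: holds
  j=1: holds
  j=2: holds
  j=3: fails
Holds on [0,2], so largest k = 2.

2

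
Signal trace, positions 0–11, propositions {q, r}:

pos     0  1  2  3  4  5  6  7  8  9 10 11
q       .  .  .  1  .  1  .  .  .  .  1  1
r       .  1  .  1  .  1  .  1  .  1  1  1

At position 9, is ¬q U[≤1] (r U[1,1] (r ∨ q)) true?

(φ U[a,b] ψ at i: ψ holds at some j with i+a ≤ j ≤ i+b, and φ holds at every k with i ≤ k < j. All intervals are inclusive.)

Need some j in [9,10] with (r U[1,1] (r ∨ q)), and ¬q at every k in [9,j-1].
  j=9: (r U[1,1] (r ∨ q)) holds; no prefix to check → satisfied.

True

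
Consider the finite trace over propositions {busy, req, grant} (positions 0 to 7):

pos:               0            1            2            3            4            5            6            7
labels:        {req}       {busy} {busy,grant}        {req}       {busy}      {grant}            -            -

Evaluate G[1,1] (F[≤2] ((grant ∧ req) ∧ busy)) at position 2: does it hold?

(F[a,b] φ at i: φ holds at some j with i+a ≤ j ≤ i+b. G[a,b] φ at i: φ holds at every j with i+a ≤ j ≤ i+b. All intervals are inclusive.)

Check F[≤2] ((grant ∧ req) ∧ busy) at every j in [3,3]:
  j=3: fails (none in [3,5])
Fails at j=3 → formula fails.

No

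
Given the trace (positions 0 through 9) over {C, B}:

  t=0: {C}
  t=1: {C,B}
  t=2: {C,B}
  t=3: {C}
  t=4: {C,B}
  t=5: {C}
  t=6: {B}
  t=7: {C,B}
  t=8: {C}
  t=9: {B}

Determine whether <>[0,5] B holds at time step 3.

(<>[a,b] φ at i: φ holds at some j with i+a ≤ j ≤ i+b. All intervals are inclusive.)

Check B at each j in [3,8]:
  j=3: false
  j=4: true
  j=5: false
  j=6: true
  j=7: true
  j=8: false
Found at j=4 → formula holds.

Holds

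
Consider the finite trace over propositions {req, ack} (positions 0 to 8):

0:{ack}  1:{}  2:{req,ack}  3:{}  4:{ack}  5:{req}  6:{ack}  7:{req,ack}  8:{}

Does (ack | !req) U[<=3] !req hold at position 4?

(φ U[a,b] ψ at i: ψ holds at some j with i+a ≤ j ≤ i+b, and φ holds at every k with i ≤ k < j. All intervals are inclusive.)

Need some j in [4,7] with !req, and (ack | !req) at every k in [4,j-1].
  j=4: !req holds; no prefix to check → satisfied.

True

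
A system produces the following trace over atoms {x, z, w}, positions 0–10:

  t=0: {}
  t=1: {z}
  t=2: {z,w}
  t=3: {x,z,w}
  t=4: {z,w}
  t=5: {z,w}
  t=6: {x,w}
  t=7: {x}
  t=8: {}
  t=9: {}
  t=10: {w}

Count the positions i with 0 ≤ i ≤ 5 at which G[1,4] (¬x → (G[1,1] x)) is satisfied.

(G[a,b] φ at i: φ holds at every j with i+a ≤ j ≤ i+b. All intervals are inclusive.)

Evaluate at each i in [0,5]:
  i=0: ✗ (fails at j=1)
  i=1: ✗ (fails at j=4)
  i=2: ✗ (fails at j=4)
  i=3: ✗ (fails at j=4)
  i=4: ✗ (fails at j=8)
  i=5: ✗ (fails at j=8)
Positions where it holds: {} → 0.

0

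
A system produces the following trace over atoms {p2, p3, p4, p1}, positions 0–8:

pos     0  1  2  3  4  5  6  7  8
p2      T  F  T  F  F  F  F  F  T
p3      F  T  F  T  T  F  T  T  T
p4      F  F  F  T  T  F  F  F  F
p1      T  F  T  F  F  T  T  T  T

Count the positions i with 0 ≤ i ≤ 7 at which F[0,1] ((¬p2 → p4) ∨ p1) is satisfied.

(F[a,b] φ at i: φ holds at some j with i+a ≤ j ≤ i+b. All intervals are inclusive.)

Evaluate at each i in [0,7]:
  i=0: ✓ (witness j=0)
  i=1: ✓ (witness j=2)
  i=2: ✓ (witness j=2)
  i=3: ✓ (witness j=3)
  i=4: ✓ (witness j=4)
  i=5: ✓ (witness j=5)
  i=6: ✓ (witness j=6)
  i=7: ✓ (witness j=7)
Positions where it holds: {0, 1, 2, 3, 4, 5, 6, 7} → 8.

8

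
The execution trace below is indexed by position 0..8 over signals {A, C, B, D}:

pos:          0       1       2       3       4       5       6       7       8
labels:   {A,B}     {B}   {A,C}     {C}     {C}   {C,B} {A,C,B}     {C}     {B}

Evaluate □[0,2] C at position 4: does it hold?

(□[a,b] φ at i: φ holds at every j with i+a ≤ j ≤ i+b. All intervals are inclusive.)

Check C at every j in [4,6]:
  j=4: true
  j=5: true
  j=6: true
All positions satisfy it → formula holds.

Yes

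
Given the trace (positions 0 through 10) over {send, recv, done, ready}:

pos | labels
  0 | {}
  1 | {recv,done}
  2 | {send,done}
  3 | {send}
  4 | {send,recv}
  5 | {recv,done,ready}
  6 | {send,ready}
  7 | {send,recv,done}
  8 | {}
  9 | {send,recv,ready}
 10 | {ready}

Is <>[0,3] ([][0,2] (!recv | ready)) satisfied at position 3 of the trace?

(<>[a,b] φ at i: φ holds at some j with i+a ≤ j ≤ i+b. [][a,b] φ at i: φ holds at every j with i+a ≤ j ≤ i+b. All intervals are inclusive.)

Does not hold

Check [][0,2] (!recv | ready) at each j in [3,6]:
  j=3: fails at 4
  j=4: fails at 4
  j=5: fails at 7
  j=6: fails at 7
No position in the window satisfies it → formula fails.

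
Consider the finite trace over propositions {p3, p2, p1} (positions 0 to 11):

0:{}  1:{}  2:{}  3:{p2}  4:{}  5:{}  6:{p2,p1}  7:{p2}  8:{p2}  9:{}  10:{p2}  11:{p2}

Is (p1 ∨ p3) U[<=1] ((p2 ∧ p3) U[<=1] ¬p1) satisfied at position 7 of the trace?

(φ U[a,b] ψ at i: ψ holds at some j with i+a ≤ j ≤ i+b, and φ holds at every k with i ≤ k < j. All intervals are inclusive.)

Holds

Need some j in [7,8] with ((p2 ∧ p3) U[<=1] ¬p1), and (p1 ∨ p3) at every k in [7,j-1].
  j=7: ((p2 ∧ p3) U[<=1] ¬p1) holds; no prefix to check → satisfied.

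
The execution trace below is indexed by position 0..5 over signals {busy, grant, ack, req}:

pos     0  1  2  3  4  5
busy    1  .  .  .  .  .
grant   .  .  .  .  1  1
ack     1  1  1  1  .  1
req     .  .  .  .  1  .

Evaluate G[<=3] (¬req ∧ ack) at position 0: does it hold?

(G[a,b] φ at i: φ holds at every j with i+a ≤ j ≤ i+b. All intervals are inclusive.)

Yes

Check (¬req ∧ ack) at every j in [0,3]:
  j=0: true
  j=1: true
  j=2: true
  j=3: true
All positions satisfy it → formula holds.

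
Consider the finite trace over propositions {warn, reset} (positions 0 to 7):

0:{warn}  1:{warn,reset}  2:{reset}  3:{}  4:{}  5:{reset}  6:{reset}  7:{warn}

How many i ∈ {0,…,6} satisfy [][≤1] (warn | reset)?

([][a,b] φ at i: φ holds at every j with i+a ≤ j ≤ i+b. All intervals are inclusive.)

4

Evaluate at each i in [0,6]:
  i=0: ✓ (all of [0,1])
  i=1: ✓ (all of [1,2])
  i=2: ✗ (fails at j=3)
  i=3: ✗ (fails at j=3)
  i=4: ✗ (fails at j=4)
  i=5: ✓ (all of [5,6])
  i=6: ✓ (all of [6,7])
Positions where it holds: {0, 1, 5, 6} → 4.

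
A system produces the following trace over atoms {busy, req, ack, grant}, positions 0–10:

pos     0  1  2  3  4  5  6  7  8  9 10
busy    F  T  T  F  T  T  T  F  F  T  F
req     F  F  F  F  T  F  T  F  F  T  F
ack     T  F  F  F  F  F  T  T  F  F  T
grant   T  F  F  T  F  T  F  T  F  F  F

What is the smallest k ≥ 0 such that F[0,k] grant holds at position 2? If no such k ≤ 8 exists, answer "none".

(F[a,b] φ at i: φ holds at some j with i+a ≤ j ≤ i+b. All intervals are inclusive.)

Scan j = 2,3,… for grant:
  j=2: fails
  j=3: holds
First hit at j=3, so smallest k = 3-2 = 1.

1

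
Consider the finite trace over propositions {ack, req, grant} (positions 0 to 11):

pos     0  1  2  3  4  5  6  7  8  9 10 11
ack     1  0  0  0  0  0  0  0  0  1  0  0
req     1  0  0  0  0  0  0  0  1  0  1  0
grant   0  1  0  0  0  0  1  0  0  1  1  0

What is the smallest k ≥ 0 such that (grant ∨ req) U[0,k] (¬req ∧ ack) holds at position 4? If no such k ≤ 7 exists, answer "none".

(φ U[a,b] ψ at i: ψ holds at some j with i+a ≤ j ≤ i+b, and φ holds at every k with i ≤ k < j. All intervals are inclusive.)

Need earliest j ≥ 4 with (¬req ∧ ack), and (grant ∨ req) at every k in [4,j-1].
  j=4: rhs fails.
  j=5: rhs fails.
  j=6: rhs fails.
  j=7: rhs fails.
  j=8: rhs fails.
  j=9: rhs holds but lhs fails at k=4.
  j=10: rhs fails.
  j=11: rhs fails.
No witness within the range → none.

none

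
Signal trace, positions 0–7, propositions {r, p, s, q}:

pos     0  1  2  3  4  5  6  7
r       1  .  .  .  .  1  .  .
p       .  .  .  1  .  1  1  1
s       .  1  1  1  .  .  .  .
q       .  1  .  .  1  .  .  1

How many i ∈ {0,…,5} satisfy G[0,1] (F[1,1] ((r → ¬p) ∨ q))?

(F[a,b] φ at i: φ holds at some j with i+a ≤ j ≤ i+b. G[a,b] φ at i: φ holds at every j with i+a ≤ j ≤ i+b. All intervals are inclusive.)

4

Evaluate at each i in [0,5]:
  i=0: ✓ (all of [0,1])
  i=1: ✓ (all of [1,2])
  i=2: ✓ (all of [2,3])
  i=3: ✗ (fails at j=4)
  i=4: ✗ (fails at j=4)
  i=5: ✓ (all of [5,6])
Positions where it holds: {0, 1, 2, 5} → 4.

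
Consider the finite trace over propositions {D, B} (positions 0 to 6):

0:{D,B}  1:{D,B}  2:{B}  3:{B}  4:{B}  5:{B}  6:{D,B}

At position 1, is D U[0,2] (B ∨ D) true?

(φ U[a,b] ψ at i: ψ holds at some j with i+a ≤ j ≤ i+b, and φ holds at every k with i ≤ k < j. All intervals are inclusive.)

Need some j in [1,3] with (B ∨ D), and D at every k in [1,j-1].
  j=1: (B ∨ D) holds; no prefix to check → satisfied.

Holds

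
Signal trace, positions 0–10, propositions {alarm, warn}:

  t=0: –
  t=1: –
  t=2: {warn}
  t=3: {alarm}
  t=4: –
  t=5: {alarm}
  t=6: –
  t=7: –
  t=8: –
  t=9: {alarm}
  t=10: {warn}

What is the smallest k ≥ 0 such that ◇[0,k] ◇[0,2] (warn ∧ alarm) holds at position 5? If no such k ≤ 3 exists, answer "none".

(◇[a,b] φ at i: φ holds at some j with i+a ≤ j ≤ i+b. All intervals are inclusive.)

Scan j = 5,6,… for ◇[0,2] (warn ∧ alarm):
  j=5: fails
  j=6: fails
  j=7: fails
  j=8: fails
No j in [5,8] satisfies it → none.

none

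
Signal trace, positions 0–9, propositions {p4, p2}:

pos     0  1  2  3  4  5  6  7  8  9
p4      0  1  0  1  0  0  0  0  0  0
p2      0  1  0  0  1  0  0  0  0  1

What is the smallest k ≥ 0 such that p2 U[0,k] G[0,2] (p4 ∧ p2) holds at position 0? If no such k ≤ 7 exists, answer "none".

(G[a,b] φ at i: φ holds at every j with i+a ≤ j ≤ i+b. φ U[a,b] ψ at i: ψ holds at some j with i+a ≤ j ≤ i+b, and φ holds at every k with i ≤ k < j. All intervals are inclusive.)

none

Need earliest j ≥ 0 with G[0,2] (p4 ∧ p2), and p2 at every k in [0,j-1].
  j=0: rhs fails.
  j=1: rhs fails.
  j=2: rhs fails.
  j=3: rhs fails.
  j=4: rhs fails.
  j=5: rhs fails.
  j=6: rhs fails.
  j=7: rhs fails.
No witness within the range → none.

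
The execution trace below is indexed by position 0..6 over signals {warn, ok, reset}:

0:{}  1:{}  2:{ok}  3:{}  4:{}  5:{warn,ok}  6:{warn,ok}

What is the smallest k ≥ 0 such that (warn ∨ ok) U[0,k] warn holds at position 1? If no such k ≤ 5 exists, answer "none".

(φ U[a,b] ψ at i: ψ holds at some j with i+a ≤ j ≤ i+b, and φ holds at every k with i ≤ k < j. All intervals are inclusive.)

none

Need earliest j ≥ 1 with warn, and (warn ∨ ok) at every k in [1,j-1].
  j=1: rhs fails.
  j=2: rhs fails.
  j=3: rhs fails.
  j=4: rhs fails.
  j=5: rhs holds but lhs fails at k=1.
  j=6: rhs holds but lhs fails at k=1.
No witness within the range → none.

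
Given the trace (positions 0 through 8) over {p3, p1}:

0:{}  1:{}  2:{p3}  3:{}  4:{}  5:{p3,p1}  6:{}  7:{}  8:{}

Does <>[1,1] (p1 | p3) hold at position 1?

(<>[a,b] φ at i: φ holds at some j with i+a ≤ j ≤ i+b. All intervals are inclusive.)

True

Check (p1 | p3) at each j in [2,2]:
  j=2: true
Found at j=2 → formula holds.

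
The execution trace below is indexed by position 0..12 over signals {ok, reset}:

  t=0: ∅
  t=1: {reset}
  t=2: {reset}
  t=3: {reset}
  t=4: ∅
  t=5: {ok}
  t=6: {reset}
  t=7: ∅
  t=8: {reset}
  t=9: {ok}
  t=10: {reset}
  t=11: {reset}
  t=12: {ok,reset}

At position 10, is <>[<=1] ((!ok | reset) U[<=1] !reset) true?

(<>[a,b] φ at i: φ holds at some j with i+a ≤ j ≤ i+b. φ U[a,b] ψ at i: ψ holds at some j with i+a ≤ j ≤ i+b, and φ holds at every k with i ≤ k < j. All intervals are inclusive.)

Does not hold

Check ((!ok | reset) U[<=1] !reset) at each j in [10,11]:
  j=10: fails
  j=11: fails
No position in the window satisfies it → formula fails.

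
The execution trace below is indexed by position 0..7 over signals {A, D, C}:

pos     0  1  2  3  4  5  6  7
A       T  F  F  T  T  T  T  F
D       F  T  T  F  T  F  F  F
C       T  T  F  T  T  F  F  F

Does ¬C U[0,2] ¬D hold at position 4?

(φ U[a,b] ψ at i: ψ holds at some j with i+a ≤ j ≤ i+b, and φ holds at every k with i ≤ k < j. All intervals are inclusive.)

Need some j in [4,6] with ¬D, and ¬C at every k in [4,j-1].
  j=4: ¬D false.
  j=5: ¬D holds, but ¬C fails at k=4 → not this j.
  j=6: ¬D holds, but ¬C fails at k=4 → not this j.
No j in the window works → until fails.

Does not hold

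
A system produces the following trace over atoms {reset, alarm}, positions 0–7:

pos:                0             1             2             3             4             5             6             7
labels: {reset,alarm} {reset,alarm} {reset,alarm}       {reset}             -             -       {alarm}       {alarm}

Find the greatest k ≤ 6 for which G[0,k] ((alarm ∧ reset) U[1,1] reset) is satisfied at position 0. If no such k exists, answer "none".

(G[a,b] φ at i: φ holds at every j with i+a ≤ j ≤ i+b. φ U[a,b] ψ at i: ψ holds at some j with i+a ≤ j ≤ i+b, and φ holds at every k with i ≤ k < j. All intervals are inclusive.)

((alarm ∧ reset) U[1,1] reset) must hold from j=0 onward; find where it first fails.
  j=0: holds
  j=1: holds
  j=2: holds
  j=3: fails
Holds on [0,2], so largest k = 2.

2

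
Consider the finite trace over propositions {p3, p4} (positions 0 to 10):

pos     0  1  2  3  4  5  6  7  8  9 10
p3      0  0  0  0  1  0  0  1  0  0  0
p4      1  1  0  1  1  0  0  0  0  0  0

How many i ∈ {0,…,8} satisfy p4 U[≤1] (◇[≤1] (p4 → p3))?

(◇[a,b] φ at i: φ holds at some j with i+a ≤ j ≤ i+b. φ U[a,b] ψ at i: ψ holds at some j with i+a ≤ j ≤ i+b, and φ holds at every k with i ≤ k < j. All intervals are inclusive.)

Evaluate at each i in [0,8]:
  i=0: ✓ (rhs at j=1; lhs holds on [0,0])
  i=1: ✓ (rhs at j=1)
  i=2: ✓ (rhs at j=2)
  i=3: ✓ (rhs at j=3)
  i=4: ✓ (rhs at j=4)
  i=5: ✓ (rhs at j=5)
  i=6: ✓ (rhs at j=6)
  i=7: ✓ (rhs at j=7)
  i=8: ✓ (rhs at j=8)
Positions where it holds: {0, 1, 2, 3, 4, 5, 6, 7, 8} → 9.

9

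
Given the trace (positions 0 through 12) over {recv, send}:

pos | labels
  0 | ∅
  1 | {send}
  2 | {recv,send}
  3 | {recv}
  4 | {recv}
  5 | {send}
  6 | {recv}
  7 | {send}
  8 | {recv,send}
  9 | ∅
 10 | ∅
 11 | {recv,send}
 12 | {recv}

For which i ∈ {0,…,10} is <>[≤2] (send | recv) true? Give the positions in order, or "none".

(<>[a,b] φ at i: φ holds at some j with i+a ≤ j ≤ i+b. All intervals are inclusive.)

0, 1, 2, 3, 4, 5, 6, 7, 8, 9, 10

Evaluate at each i in [0,10]:
  i=0: ✓ (witness j=1)
  i=1: ✓ (witness j=1)
  i=2: ✓ (witness j=2)
  i=3: ✓ (witness j=3)
  i=4: ✓ (witness j=4)
  i=5: ✓ (witness j=5)
  i=6: ✓ (witness j=6)
  i=7: ✓ (witness j=7)
  i=8: ✓ (witness j=8)
  i=9: ✓ (witness j=11)
  i=10: ✓ (witness j=11)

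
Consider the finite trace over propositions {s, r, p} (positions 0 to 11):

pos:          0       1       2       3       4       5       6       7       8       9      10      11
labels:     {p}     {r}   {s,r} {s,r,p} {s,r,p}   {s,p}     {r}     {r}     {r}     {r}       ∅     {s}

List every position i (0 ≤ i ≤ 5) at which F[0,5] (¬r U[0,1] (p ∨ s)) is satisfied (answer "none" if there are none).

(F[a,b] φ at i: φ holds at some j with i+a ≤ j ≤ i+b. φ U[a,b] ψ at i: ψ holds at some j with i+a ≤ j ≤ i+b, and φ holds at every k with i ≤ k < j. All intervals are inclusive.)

0, 1, 2, 3, 4, 5

Evaluate at each i in [0,5]:
  i=0: ✓ (witness j=0)
  i=1: ✓ (witness j=2)
  i=2: ✓ (witness j=2)
  i=3: ✓ (witness j=3)
  i=4: ✓ (witness j=4)
  i=5: ✓ (witness j=5)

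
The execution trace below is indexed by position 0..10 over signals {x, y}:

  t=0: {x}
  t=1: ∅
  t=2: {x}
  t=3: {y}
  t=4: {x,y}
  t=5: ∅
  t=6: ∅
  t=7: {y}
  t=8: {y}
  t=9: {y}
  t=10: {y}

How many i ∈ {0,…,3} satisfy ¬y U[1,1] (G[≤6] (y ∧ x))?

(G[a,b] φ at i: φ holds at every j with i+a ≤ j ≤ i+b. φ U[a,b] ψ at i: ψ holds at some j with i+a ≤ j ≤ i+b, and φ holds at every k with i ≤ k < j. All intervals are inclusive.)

0

Evaluate at each i in [0,3]:
  i=0: ✗ (no rhs in [1,1])
  i=1: ✗ (no rhs in [2,2])
  i=2: ✗ (no rhs in [3,3])
  i=3: ✗ (no rhs in [4,4])
Positions where it holds: {} → 0.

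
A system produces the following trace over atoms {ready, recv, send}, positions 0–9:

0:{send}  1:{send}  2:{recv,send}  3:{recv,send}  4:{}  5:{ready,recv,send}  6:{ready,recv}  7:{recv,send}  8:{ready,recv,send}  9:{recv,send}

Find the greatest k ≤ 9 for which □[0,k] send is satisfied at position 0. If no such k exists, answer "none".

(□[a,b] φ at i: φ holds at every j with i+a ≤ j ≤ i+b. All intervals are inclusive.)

send must hold from j=0 onward; find where it first fails.
  j=0: holds
  j=1: holds
  j=2: holds
  j=3: holds
  j=4: fails
Holds on [0,3], so largest k = 3.

3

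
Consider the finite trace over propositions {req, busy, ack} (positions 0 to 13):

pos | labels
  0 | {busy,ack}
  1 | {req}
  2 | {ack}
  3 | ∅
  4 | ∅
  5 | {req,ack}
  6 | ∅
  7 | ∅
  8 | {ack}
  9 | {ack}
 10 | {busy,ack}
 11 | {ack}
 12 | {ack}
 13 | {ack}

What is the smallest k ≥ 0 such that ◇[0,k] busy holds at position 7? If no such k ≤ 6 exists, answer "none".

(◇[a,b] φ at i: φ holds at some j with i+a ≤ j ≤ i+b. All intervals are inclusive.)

3

Scan j = 7,8,… for busy:
  j=7: fails
  j=8: fails
  j=9: fails
  j=10: holds
First hit at j=10, so smallest k = 10-7 = 3.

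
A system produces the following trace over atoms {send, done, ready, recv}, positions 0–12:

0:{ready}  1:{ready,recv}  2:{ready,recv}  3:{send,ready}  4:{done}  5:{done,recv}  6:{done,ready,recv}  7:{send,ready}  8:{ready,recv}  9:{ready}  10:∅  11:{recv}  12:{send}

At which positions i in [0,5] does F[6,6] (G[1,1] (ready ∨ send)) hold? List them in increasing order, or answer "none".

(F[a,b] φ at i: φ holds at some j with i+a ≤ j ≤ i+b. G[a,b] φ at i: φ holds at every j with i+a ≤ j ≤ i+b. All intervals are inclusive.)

Evaluate at each i in [0,5]:
  i=0: ✓ (witness j=6)
  i=1: ✓ (witness j=7)
  i=2: ✓ (witness j=8)
  i=3: ✗ (none in [9,9])
  i=4: ✗ (none in [10,10])
  i=5: ✓ (witness j=11)

0, 1, 2, 5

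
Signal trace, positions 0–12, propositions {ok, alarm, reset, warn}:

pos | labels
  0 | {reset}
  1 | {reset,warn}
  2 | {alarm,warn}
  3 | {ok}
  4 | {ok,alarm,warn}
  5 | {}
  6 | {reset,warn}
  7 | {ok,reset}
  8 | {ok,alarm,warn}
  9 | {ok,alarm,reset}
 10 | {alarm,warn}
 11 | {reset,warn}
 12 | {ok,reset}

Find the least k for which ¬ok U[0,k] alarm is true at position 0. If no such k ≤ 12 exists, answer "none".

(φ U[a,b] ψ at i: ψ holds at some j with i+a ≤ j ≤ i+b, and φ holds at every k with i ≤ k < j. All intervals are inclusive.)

Need earliest j ≥ 0 with alarm, and ¬ok at every k in [0,j-1].
  j=0: rhs fails.
  j=1: rhs fails.
  j=2: rhs holds; lhs holds on [0,1]. k = 2.

2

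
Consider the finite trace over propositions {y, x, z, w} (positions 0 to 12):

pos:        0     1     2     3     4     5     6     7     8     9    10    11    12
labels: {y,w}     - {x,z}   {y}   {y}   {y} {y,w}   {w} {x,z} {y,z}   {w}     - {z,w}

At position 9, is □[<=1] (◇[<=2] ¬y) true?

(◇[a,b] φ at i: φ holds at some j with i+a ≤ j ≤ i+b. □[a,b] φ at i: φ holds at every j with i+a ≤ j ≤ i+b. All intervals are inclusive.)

Yes

Check ◇[<=2] ¬y at every j in [9,10]:
  j=9: holds (witness at 10)
  j=10: holds (witness at 10)
All positions satisfy it → formula holds.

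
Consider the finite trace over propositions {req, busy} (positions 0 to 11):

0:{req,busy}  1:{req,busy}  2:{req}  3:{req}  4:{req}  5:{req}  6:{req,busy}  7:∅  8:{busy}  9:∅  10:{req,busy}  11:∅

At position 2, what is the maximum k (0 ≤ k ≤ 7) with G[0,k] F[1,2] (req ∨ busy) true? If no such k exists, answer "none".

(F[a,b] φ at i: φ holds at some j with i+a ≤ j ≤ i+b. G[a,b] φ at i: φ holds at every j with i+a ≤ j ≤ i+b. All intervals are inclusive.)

F[1,2] (req ∨ busy) must hold from j=2 onward; find where it first fails.
  j=2: holds
  j=3: holds
  j=4: holds
  j=5: holds
  j=6: holds
  j=7: holds
  j=8: holds
  j=9: holds
Holds through j=9; largest k = 7.

7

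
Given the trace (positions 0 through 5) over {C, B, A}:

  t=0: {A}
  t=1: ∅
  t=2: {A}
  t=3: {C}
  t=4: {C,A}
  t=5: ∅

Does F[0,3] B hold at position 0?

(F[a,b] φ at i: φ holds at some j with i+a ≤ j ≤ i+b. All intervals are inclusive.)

False

Check B at each j in [0,3]:
  j=0: false
  j=1: false
  j=2: false
  j=3: false
No position in the window satisfies it → formula fails.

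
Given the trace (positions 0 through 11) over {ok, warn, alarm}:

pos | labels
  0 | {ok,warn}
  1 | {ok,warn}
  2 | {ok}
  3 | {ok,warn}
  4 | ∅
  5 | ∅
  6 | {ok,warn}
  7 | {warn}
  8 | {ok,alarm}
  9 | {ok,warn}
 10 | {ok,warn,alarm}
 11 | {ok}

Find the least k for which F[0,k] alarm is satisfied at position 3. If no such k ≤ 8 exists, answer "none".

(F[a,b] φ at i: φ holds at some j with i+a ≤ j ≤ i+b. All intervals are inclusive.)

Scan j = 3,4,… for alarm:
  j=3: fails
  j=4: fails
  j=5: fails
  j=6: fails
  j=7: fails
  j=8: holds
First hit at j=8, so smallest k = 8-3 = 5.

5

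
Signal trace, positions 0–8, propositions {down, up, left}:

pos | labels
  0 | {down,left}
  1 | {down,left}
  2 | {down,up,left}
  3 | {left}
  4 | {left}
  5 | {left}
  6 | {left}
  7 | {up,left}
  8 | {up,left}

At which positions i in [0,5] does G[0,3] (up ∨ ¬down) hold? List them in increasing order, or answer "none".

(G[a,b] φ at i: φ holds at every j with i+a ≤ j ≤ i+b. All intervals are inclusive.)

2, 3, 4, 5

Evaluate at each i in [0,5]:
  i=0: ✗ (fails at j=0)
  i=1: ✗ (fails at j=1)
  i=2: ✓ (all of [2,5])
  i=3: ✓ (all of [3,6])
  i=4: ✓ (all of [4,7])
  i=5: ✓ (all of [5,8])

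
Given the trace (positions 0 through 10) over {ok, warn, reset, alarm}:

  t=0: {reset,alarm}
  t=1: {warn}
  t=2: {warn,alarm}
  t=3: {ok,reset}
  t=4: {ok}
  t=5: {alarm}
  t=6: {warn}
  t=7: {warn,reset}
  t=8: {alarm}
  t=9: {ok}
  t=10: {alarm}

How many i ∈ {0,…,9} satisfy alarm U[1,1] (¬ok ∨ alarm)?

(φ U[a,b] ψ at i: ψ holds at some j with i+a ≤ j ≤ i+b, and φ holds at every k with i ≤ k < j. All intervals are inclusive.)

Evaluate at each i in [0,9]:
  i=0: ✓ (rhs at j=1; lhs holds on [0,0])
  i=1: ✗ (lhs fails at k=1 before rhs at j=2)
  i=2: ✗ (no rhs in [3,3])
  i=3: ✗ (no rhs in [4,4])
  i=4: ✗ (lhs fails at k=4 before rhs at j=5)
  i=5: ✓ (rhs at j=6; lhs holds on [5,5])
  i=6: ✗ (lhs fails at k=6 before rhs at j=7)
  i=7: ✗ (lhs fails at k=7 before rhs at j=8)
  i=8: ✗ (no rhs in [9,9])
  i=9: ✗ (lhs fails at k=9 before rhs at j=10)
Positions where it holds: {0, 5} → 2.

2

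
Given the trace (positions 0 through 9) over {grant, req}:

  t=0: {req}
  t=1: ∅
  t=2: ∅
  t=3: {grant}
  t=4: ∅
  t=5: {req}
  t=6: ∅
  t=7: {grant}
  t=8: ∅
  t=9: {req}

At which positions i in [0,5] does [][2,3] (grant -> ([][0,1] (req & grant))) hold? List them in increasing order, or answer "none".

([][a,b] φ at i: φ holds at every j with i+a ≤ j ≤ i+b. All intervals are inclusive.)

2, 3

Evaluate at each i in [0,5]:
  i=0: ✗ (fails at j=3)
  i=1: ✗ (fails at j=3)
  i=2: ✓ (all of [4,5])
  i=3: ✓ (all of [5,6])
  i=4: ✗ (fails at j=7)
  i=5: ✗ (fails at j=7)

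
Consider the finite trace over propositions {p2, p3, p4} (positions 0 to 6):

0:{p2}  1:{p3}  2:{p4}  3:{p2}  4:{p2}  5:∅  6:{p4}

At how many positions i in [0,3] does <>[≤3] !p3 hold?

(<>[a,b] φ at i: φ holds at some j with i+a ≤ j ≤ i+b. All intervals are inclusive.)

4

Evaluate at each i in [0,3]:
  i=0: ✓ (witness j=0)
  i=1: ✓ (witness j=2)
  i=2: ✓ (witness j=2)
  i=3: ✓ (witness j=3)
Positions where it holds: {0, 1, 2, 3} → 4.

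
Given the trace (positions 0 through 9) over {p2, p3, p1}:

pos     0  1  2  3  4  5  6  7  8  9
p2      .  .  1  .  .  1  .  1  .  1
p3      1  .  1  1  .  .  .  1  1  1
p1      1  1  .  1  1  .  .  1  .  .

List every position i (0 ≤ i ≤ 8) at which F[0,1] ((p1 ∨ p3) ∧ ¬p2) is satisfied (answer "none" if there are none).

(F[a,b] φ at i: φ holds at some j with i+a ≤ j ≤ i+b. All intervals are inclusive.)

Evaluate at each i in [0,8]:
  i=0: ✓ (witness j=0)
  i=1: ✓ (witness j=1)
  i=2: ✓ (witness j=3)
  i=3: ✓ (witness j=3)
  i=4: ✓ (witness j=4)
  i=5: ✗ (none in [5,6])
  i=6: ✗ (none in [6,7])
  i=7: ✓ (witness j=8)
  i=8: ✓ (witness j=8)

0, 1, 2, 3, 4, 7, 8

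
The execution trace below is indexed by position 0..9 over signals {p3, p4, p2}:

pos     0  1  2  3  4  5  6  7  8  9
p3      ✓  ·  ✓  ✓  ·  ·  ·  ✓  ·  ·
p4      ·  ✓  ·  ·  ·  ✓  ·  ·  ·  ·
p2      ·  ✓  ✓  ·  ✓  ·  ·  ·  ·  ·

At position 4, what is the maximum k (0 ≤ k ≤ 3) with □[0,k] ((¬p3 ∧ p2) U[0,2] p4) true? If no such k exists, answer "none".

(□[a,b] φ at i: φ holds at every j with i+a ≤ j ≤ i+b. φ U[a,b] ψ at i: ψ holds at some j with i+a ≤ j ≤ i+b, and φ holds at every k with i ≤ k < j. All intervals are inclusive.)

((¬p3 ∧ p2) U[0,2] p4) must hold from j=4 onward; find where it first fails.
  j=4: holds
  j=5: holds
  j=6: fails
Holds on [4,5], so largest k = 1.

1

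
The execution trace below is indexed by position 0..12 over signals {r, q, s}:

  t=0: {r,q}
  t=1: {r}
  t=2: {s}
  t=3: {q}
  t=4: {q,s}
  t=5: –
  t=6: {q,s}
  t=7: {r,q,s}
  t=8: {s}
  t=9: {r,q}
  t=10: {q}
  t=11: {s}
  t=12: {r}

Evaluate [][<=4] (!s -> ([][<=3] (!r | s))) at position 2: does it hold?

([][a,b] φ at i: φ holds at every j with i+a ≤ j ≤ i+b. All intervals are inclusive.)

True

Check (!s -> ([][<=3] (!r | s))) at every j in [2,6]:
  j=2: antecedent false → ✓
  j=3: antecedent true; consequent holds on [3,6] → ✓
  j=4: antecedent false → ✓
  j=5: antecedent true; consequent holds on [5,8] → ✓
  j=6: antecedent false → ✓
All positions satisfy it → formula holds.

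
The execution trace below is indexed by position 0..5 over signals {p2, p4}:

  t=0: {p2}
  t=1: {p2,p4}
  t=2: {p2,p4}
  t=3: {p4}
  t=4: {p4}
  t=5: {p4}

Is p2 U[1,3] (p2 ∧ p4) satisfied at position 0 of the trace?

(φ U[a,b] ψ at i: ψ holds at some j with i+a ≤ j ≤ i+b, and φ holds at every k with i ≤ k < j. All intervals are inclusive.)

Yes

Need some j in [1,3] with (p2 ∧ p4), and p2 at every k in [0,j-1].
  j=1: (p2 ∧ p4) holds; p2 holds at every k in [0,0] → satisfied.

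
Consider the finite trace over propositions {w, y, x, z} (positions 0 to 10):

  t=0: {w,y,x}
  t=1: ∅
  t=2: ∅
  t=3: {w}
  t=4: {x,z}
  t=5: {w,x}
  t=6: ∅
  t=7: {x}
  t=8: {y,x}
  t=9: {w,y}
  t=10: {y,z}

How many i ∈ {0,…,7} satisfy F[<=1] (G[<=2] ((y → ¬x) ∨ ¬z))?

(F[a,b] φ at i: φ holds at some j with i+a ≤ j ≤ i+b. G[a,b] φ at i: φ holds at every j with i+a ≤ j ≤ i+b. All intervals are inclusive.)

8

Evaluate at each i in [0,7]:
  i=0: ✓ (witness j=0)
  i=1: ✓ (witness j=1)
  i=2: ✓ (witness j=2)
  i=3: ✓ (witness j=3)
  i=4: ✓ (witness j=4)
  i=5: ✓ (witness j=5)
  i=6: ✓ (witness j=6)
  i=7: ✓ (witness j=7)
Positions where it holds: {0, 1, 2, 3, 4, 5, 6, 7} → 8.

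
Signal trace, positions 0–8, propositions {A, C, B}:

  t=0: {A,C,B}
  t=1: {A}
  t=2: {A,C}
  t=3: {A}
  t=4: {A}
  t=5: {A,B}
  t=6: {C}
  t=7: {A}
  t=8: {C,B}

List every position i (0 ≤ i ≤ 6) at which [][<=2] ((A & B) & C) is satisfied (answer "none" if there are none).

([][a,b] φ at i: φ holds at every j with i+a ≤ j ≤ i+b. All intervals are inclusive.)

Evaluate at each i in [0,6]:
  i=0: ✗ (fails at j=1)
  i=1: ✗ (fails at j=1)
  i=2: ✗ (fails at j=2)
  i=3: ✗ (fails at j=3)
  i=4: ✗ (fails at j=4)
  i=5: ✗ (fails at j=5)
  i=6: ✗ (fails at j=6)

none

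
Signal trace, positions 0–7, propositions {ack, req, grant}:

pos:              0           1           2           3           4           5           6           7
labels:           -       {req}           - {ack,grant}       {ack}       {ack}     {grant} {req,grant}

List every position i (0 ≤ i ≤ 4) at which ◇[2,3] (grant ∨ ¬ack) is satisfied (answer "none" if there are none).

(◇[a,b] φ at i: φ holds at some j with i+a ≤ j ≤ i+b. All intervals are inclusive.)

Evaluate at each i in [0,4]:
  i=0: ✓ (witness j=2)
  i=1: ✓ (witness j=3)
  i=2: ✗ (none in [4,5])
  i=3: ✓ (witness j=6)
  i=4: ✓ (witness j=6)

0, 1, 3, 4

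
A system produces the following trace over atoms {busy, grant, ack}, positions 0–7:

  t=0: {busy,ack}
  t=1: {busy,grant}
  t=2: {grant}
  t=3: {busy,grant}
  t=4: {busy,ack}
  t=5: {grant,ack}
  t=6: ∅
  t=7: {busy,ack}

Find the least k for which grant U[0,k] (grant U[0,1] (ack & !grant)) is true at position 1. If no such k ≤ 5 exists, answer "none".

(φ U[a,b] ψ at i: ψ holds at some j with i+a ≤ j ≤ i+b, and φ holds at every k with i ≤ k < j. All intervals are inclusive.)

Need earliest j ≥ 1 with (grant U[0,1] (ack & !grant)), and grant at every k in [1,j-1].
  j=1: rhs fails.
  j=2: rhs fails.
  j=3: rhs holds; lhs holds on [1,2]. k = 2.

2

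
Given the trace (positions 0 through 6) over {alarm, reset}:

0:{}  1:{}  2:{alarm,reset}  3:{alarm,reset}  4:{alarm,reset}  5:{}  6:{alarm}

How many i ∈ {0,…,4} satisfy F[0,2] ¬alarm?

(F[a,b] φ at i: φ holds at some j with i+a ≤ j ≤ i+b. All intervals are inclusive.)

Evaluate at each i in [0,4]:
  i=0: ✓ (witness j=0)
  i=1: ✓ (witness j=1)
  i=2: ✗ (none in [2,4])
  i=3: ✓ (witness j=5)
  i=4: ✓ (witness j=5)
Positions where it holds: {0, 1, 3, 4} → 4.

4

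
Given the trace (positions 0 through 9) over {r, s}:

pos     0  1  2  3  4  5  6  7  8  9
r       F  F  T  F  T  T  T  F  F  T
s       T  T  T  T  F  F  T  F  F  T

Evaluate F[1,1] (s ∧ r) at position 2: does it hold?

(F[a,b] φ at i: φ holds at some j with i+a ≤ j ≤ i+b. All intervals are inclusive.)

Does not hold

Check (s ∧ r) at each j in [3,3]:
  j=3: false
No position in the window satisfies it → formula fails.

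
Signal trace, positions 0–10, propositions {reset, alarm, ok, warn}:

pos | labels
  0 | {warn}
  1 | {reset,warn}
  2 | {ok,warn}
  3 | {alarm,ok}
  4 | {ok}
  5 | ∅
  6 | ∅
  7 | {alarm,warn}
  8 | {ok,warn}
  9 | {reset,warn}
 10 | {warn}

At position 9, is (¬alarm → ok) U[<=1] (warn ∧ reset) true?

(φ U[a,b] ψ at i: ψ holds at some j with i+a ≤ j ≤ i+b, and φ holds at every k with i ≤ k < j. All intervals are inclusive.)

Need some j in [9,10] with (warn ∧ reset), and (¬alarm → ok) at every k in [9,j-1].
  j=9: (warn ∧ reset) holds; no prefix to check → satisfied.

Holds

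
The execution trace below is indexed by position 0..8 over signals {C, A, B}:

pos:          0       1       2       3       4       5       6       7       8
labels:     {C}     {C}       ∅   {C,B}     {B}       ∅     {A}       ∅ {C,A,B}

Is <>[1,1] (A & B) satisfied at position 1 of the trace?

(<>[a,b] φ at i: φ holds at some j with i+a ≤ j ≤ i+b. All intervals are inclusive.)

Does not hold

Check (A & B) at each j in [2,2]:
  j=2: false
No position in the window satisfies it → formula fails.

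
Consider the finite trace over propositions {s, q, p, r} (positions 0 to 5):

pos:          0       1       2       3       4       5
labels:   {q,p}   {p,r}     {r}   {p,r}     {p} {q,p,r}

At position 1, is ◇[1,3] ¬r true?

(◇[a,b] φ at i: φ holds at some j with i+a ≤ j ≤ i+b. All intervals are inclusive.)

Check ¬r at each j in [2,4]:
  j=2: false
  j=3: false
  j=4: true
Found at j=4 → formula holds.

Yes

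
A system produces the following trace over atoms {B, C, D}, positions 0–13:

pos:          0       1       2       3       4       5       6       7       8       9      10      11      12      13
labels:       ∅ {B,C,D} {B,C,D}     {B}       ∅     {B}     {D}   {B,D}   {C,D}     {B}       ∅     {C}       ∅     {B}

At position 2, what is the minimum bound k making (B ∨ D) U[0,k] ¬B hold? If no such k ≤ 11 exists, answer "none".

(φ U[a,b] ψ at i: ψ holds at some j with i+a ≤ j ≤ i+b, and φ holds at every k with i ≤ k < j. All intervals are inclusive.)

2

Need earliest j ≥ 2 with ¬B, and (B ∨ D) at every k in [2,j-1].
  j=2: rhs fails.
  j=3: rhs fails.
  j=4: rhs holds; lhs holds on [2,3]. k = 2.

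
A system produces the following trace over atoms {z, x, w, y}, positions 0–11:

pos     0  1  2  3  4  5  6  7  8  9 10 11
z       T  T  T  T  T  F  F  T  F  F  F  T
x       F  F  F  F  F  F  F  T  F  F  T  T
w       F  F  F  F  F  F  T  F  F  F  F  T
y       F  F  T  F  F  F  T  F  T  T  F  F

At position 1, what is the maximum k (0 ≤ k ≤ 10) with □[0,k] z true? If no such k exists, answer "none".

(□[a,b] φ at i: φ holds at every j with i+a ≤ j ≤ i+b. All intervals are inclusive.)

z must hold from j=1 onward; find where it first fails.
  j=1: holds
  j=2: holds
  j=3: holds
  j=4: holds
  j=5: fails
Holds on [1,4], so largest k = 3.

3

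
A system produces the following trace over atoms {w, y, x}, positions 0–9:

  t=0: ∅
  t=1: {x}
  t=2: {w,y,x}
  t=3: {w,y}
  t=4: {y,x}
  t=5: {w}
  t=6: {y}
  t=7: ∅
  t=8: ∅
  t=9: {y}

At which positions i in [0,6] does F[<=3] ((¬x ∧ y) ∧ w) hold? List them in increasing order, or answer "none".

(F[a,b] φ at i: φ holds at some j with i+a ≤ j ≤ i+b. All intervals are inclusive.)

0, 1, 2, 3

Evaluate at each i in [0,6]:
  i=0: ✓ (witness j=3)
  i=1: ✓ (witness j=3)
  i=2: ✓ (witness j=3)
  i=3: ✓ (witness j=3)
  i=4: ✗ (none in [4,7])
  i=5: ✗ (none in [5,8])
  i=6: ✗ (none in [6,9])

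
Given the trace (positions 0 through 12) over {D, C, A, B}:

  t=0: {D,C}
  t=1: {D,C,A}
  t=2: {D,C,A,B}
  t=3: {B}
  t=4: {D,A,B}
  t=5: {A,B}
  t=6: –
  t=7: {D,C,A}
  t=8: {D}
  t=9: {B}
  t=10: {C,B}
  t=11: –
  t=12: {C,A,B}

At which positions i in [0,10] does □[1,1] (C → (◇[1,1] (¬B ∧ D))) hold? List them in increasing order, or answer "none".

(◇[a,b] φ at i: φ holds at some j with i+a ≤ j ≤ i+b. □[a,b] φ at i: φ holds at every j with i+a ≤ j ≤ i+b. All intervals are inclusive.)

Evaluate at each i in [0,10]:
  i=0: ✗ (fails at j=1)
  i=1: ✗ (fails at j=2)
  i=2: ✓ (all of [3,3])
  i=3: ✓ (all of [4,4])
  i=4: ✓ (all of [5,5])
  i=5: ✓ (all of [6,6])
  i=6: ✓ (all of [7,7])
  i=7: ✓ (all of [8,8])
  i=8: ✓ (all of [9,9])
  i=9: ✗ (fails at j=10)
  i=10: ✓ (all of [11,11])

2, 3, 4, 5, 6, 7, 8, 10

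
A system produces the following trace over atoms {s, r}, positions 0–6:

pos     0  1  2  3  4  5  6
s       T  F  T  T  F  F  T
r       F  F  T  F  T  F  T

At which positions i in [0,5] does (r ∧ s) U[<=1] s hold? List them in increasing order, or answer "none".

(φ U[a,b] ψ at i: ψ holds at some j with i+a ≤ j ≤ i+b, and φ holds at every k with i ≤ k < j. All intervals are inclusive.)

0, 2, 3

Evaluate at each i in [0,5]:
  i=0: ✓ (rhs at j=0)
  i=1: ✗ (lhs fails at k=1 before rhs at j=2)
  i=2: ✓ (rhs at j=2)
  i=3: ✓ (rhs at j=3)
  i=4: ✗ (no rhs in [4,5])
  i=5: ✗ (lhs fails at k=5 before rhs at j=6)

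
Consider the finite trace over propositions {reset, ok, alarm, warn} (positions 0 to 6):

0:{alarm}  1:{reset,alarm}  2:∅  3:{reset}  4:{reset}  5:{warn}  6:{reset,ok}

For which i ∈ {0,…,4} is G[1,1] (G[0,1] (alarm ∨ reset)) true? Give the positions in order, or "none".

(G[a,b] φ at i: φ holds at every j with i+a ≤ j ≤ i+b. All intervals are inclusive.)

Evaluate at each i in [0,4]:
  i=0: ✗ (fails at j=1)
  i=1: ✗ (fails at j=2)
  i=2: ✓ (all of [3,3])
  i=3: ✗ (fails at j=4)
  i=4: ✗ (fails at j=5)

2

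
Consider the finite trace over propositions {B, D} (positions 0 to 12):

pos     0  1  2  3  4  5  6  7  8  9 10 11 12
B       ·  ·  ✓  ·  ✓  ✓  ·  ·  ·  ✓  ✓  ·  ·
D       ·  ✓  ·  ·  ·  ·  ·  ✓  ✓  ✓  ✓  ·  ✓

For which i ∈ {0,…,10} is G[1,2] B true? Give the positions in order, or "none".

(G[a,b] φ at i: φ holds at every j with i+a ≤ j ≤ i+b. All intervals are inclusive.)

Evaluate at each i in [0,10]:
  i=0: ✗ (fails at j=1)
  i=1: ✗ (fails at j=3)
  i=2: ✗ (fails at j=3)
  i=3: ✓ (all of [4,5])
  i=4: ✗ (fails at j=6)
  i=5: ✗ (fails at j=6)
  i=6: ✗ (fails at j=7)
  i=7: ✗ (fails at j=8)
  i=8: ✓ (all of [9,10])
  i=9: ✗ (fails at j=11)
  i=10: ✗ (fails at j=11)

3, 8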